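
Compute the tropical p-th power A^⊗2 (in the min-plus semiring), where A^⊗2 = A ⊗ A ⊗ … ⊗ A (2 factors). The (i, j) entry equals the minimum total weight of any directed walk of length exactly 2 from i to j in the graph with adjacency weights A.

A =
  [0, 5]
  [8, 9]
A^⊗2 =
  [0, 5]
  [8, 13]

Each entry (A^⊗2)_ij equals the minimum over all length-2 walks i = v_0 → v_1 → … → v_2 = j of Σ_t A[v_t][v_{t+1}]. For example, for (i, j) = (0, 1) we minimise over 2 possible intermediate vertex sequences; the minimum is 5, attained along the walk 0 → 0 → 1.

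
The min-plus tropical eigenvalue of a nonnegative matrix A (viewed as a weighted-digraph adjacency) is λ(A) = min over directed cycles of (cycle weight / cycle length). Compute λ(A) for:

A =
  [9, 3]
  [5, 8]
λ(A) = 4

Enumerate directed cycles and compute their means (weight / length). Sample:
  cycle 0 → 0: weight = 9, length = 1, mean = 9/1 ≈ 9.000
  cycle 1 → 1: weight = 8, length = 1, mean = 8/1 ≈ 8.000
  cycle 0 → 1 → 0: weight = 8, length = 2, mean = 8/2 ≈ 4.000
  cycle 1 → 0 → 1: weight = 8, length = 2, mean = 8/2 ≈ 4.000
Minimum mean = 4.000, attained e.g. along the cycle 0 → 1 → 0 with weight 8 and length 2. So λ(A) = 8/2 = 4.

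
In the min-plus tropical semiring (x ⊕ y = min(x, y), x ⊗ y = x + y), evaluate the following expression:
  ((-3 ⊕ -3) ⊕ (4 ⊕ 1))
((-3 ⊕ -3) ⊕ (4 ⊕ 1)) = -3

Expand innermost to outermost. Recall ⊕ takes the minimum of its arguments and ⊗ takes their sum. Working out the expression ((-3 ⊕ -3) ⊕ (4 ⊕ 1)) gives -3.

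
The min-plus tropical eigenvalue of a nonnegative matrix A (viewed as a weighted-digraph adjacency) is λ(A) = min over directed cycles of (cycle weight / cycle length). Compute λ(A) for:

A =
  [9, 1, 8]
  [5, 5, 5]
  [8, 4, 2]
λ(A) = 2

Enumerate directed cycles and compute their means (weight / length). Sample:
  cycle 0 → 0: weight = 9, length = 1, mean = 9/1 ≈ 9.000
  cycle 1 → 1: weight = 5, length = 1, mean = 5/1 ≈ 5.000
  cycle 2 → 2: weight = 2, length = 1, mean = 2/1 ≈ 2.000
  cycle 0 → 1 → 0: weight = 6, length = 2, mean = 6/2 ≈ 3.000
  cycle 0 → 2 → 0: weight = 16, length = 2, mean = 16/2 ≈ 8.000
  cycle 1 → 0 → 1: weight = 6, length = 2, mean = 6/2 ≈ 3.000
Minimum mean = 2.000, attained e.g. along the cycle 2 → 2 with weight 2 and length 1. So λ(A) = 2/1 = 2.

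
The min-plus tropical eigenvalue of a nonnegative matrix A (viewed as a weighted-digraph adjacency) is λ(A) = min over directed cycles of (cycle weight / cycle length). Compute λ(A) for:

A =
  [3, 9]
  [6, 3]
λ(A) = 3

Enumerate directed cycles and compute their means (weight / length). Sample:
  cycle 0 → 0: weight = 3, length = 1, mean = 3/1 ≈ 3.000
  cycle 1 → 1: weight = 3, length = 1, mean = 3/1 ≈ 3.000
  cycle 0 → 1 → 0: weight = 15, length = 2, mean = 15/2 ≈ 7.500
  cycle 1 → 0 → 1: weight = 15, length = 2, mean = 15/2 ≈ 7.500
Minimum mean = 3.000, attained e.g. along the cycle 0 → 0 with weight 3 and length 1. So λ(A) = 3/1 = 3.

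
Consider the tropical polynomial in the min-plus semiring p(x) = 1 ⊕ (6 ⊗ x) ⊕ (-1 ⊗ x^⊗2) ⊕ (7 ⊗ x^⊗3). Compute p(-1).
p(-1) = -3

A tropical monomial a ⊗ x^⊗i evaluates to a + i · x. Evaluating each term at x = -1:
  Term 0 contributes 1 + 0 · -1 = 1
  Term 1 contributes 6 + 1 · -1 = 5
  Term 2 contributes -1 + 2 · -1 = -3
  Term 3 contributes 7 + 3 · -1 = 4
p(-1) = ⊕ of these = min[1, 5, -3, 4] = -3.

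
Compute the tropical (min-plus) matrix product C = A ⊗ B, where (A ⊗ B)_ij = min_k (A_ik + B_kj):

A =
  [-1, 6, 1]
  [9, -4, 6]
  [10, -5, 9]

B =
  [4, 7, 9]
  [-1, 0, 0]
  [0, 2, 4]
A ⊗ B =
  [1, 3, 5]
  [-5, -4, -4]
  [-6, -5, -5]

Apply the min-plus product entry-by-entry:
  C[0][0] = min over k of (A[0][0] + B[0][0] = -1 + 4 = 3, A[0][1] + B[1][0] = 6 + -1 = 5, A[0][2] + B[2][0] = 1 + 0 = 1) = 1 (attained at k = 2)
  C[0][1] = min over k of (A[0][0] + B[0][1] = -1 + 7 = 6, A[0][1] + B[1][1] = 6 + 0 = 6, A[0][2] + B[2][1] = 1 + 2 = 3) = 3 (attained at k = 2)
  C[0][2] = min over k of (A[0][0] + B[0][2] = -1 + 9 = 8, A[0][1] + B[1][2] = 6 + 0 = 6, A[0][2] + B[2][2] = 1 + 4 = 5) = 5 (attained at k = 2)
  C[1][0] = min over k of (A[1][0] + B[0][0] = 9 + 4 = 13, A[1][1] + B[1][0] = -4 + -1 = -5, A[1][2] + B[2][0] = 6 + 0 = 6) = -5 (attained at k = 1)
  C[1][1] = min over k of (A[1][0] + B[0][1] = 9 + 7 = 16, A[1][1] + B[1][1] = -4 + 0 = -4, A[1][2] + B[2][1] = 6 + 2 = 8) = -4 (attained at k = 1)
  C[1][2] = min over k of (A[1][0] + B[0][2] = 9 + 9 = 18, A[1][1] + B[1][2] = -4 + 0 = -4, A[1][2] + B[2][2] = 6 + 4 = 10) = -4 (attained at k = 1)
  C[2][0] = min over k of (A[2][0] + B[0][0] = 10 + 4 = 14, A[2][1] + B[1][0] = -5 + -1 = -6, A[2][2] + B[2][0] = 9 + 0 = 9) = -6 (attained at k = 1)
  C[2][1] = min over k of (A[2][0] + B[0][1] = 10 + 7 = 17, A[2][1] + B[1][1] = -5 + 0 = -5, A[2][2] + B[2][1] = 9 + 2 = 11) = -5 (attained at k = 1)
  C[2][2] = min over k of (A[2][0] + B[0][2] = 10 + 9 = 19, A[2][1] + B[1][2] = -5 + 0 = -5, A[2][2] + B[2][2] = 9 + 4 = 13) = -5 (attained at k = 1)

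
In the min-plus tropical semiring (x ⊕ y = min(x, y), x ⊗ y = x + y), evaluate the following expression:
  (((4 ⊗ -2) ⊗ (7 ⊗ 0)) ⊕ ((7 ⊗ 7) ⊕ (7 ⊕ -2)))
(((4 ⊗ -2) ⊗ (7 ⊗ 0)) ⊕ ((7 ⊗ 7) ⊕ (7 ⊕ -2))) = -2

Expand innermost to outermost. Recall ⊕ takes the minimum of its arguments and ⊗ takes their sum. Working out the expression (((4 ⊗ -2) ⊗ (7 ⊗ 0)) ⊕ ((7 ⊗ 7) ⊕ (7 ⊕ -2))) gives -2.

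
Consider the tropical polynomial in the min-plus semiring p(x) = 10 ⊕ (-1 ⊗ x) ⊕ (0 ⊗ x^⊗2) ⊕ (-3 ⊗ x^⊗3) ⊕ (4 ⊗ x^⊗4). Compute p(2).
p(2) = 1

A tropical monomial a ⊗ x^⊗i evaluates to a + i · x. Evaluating each term at x = 2:
  Term 0 contributes 10 + 0 · 2 = 10
  Term 1 contributes -1 + 1 · 2 = 1
  Term 2 contributes 0 + 2 · 2 = 4
  Term 3 contributes -3 + 3 · 2 = 3
  Term 4 contributes 4 + 4 · 2 = 12
p(2) = ⊕ of these = min[10, 1, 4, 3, 12] = 1.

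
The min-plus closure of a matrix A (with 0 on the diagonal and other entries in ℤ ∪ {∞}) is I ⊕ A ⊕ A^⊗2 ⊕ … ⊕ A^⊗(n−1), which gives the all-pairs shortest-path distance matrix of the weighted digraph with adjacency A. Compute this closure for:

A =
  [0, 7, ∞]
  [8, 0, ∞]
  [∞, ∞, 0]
Closure =
  [0, 7, ∞]
  [8, 0, ∞]
  [∞, ∞, 0]

This is the Floyd-Warshall all-pairs shortest-path computation. For each intermediate vertex k = 0, 1, …, 2, update dist[i][j] ← min(dist[i][j], dist[i][k] + dist[k][j]). The final matrix gives, for each (i, j), the minimum total weight of any directed path from i to j (possibly empty when i = j).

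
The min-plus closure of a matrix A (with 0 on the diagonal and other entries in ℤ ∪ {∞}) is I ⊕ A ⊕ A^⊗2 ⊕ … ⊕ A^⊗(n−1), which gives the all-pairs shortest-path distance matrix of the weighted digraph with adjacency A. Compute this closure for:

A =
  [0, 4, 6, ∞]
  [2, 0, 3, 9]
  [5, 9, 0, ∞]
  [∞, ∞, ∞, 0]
Closure =
  [0, 4, 6, 13]
  [2, 0, 3, 9]
  [5, 9, 0, 18]
  [∞, ∞, ∞, 0]

This is the Floyd-Warshall all-pairs shortest-path computation. For each intermediate vertex k = 0, 1, …, 3, update dist[i][j] ← min(dist[i][j], dist[i][k] + dist[k][j]). The final matrix gives, for each (i, j), the minimum total weight of any directed path from i to j (possibly empty when i = j).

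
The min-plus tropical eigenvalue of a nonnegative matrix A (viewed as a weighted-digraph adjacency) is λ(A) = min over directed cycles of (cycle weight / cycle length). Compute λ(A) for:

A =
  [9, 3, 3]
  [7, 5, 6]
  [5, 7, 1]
λ(A) = 1

Enumerate directed cycles and compute their means (weight / length). Sample:
  cycle 0 → 0: weight = 9, length = 1, mean = 9/1 ≈ 9.000
  cycle 1 → 1: weight = 5, length = 1, mean = 5/1 ≈ 5.000
  cycle 2 → 2: weight = 1, length = 1, mean = 1/1 ≈ 1.000
  cycle 0 → 1 → 0: weight = 10, length = 2, mean = 10/2 ≈ 5.000
  cycle 0 → 2 → 0: weight = 8, length = 2, mean = 8/2 ≈ 4.000
  cycle 1 → 0 → 1: weight = 10, length = 2, mean = 10/2 ≈ 5.000
Minimum mean = 1.000, attained e.g. along the cycle 2 → 2 with weight 1 and length 1. So λ(A) = 1/1 = 1.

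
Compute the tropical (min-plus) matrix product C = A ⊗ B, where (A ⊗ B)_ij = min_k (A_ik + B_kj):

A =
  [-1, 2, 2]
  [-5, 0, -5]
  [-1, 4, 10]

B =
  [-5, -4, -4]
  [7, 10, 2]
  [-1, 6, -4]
A ⊗ B =
  [-6, -5, -5]
  [-10, -9, -9]
  [-6, -5, -5]

Apply the min-plus product entry-by-entry:
  C[0][0] = min over k of (A[0][0] + B[0][0] = -1 + -5 = -6, A[0][1] + B[1][0] = 2 + 7 = 9, A[0][2] + B[2][0] = 2 + -1 = 1) = -6 (attained at k = 0)
  C[0][1] = min over k of (A[0][0] + B[0][1] = -1 + -4 = -5, A[0][1] + B[1][1] = 2 + 10 = 12, A[0][2] + B[2][1] = 2 + 6 = 8) = -5 (attained at k = 0)
  C[0][2] = min over k of (A[0][0] + B[0][2] = -1 + -4 = -5, A[0][1] + B[1][2] = 2 + 2 = 4, A[0][2] + B[2][2] = 2 + -4 = -2) = -5 (attained at k = 0)
  C[1][0] = min over k of (A[1][0] + B[0][0] = -5 + -5 = -10, A[1][1] + B[1][0] = 0 + 7 = 7, A[1][2] + B[2][0] = -5 + -1 = -6) = -10 (attained at k = 0)
  C[1][1] = min over k of (A[1][0] + B[0][1] = -5 + -4 = -9, A[1][1] + B[1][1] = 0 + 10 = 10, A[1][2] + B[2][1] = -5 + 6 = 1) = -9 (attained at k = 0)
  C[1][2] = min over k of (A[1][0] + B[0][2] = -5 + -4 = -9, A[1][1] + B[1][2] = 0 + 2 = 2, A[1][2] + B[2][2] = -5 + -4 = -9) = -9 (attained at k = 0)
  C[2][0] = min over k of (A[2][0] + B[0][0] = -1 + -5 = -6, A[2][1] + B[1][0] = 4 + 7 = 11, A[2][2] + B[2][0] = 10 + -1 = 9) = -6 (attained at k = 0)
  C[2][1] = min over k of (A[2][0] + B[0][1] = -1 + -4 = -5, A[2][1] + B[1][1] = 4 + 10 = 14, A[2][2] + B[2][1] = 10 + 6 = 16) = -5 (attained at k = 0)
  C[2][2] = min over k of (A[2][0] + B[0][2] = -1 + -4 = -5, A[2][1] + B[1][2] = 4 + 2 = 6, A[2][2] + B[2][2] = 10 + -4 = 6) = -5 (attained at k = 0)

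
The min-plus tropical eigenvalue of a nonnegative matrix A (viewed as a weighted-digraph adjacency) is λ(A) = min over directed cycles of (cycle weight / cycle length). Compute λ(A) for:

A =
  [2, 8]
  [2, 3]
λ(A) = 2

Enumerate directed cycles and compute their means (weight / length). Sample:
  cycle 0 → 0: weight = 2, length = 1, mean = 2/1 ≈ 2.000
  cycle 1 → 1: weight = 3, length = 1, mean = 3/1 ≈ 3.000
  cycle 0 → 1 → 0: weight = 10, length = 2, mean = 10/2 ≈ 5.000
  cycle 1 → 0 → 1: weight = 10, length = 2, mean = 10/2 ≈ 5.000
Minimum mean = 2.000, attained e.g. along the cycle 0 → 0 with weight 2 and length 1. So λ(A) = 2/1 = 2.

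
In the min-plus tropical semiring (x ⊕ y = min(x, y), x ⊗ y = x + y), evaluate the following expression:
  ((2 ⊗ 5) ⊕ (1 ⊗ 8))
((2 ⊗ 5) ⊕ (1 ⊗ 8)) = 7

Expand innermost to outermost. Recall ⊕ takes the minimum of its arguments and ⊗ takes their sum. Working out the expression ((2 ⊗ 5) ⊕ (1 ⊗ 8)) gives 7.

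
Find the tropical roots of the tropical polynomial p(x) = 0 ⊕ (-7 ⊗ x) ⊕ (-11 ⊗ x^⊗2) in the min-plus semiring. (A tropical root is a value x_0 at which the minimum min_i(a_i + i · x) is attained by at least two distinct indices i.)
Roots: {4, 7}

Each tropical root is a break point of the lower envelope of the lines y = a_i + i · x (there are 3 lines, with slopes 0, 1, ..., 2). Only the lines that attain the minimum somewhere contribute to roots; other lines are dominated. Here the surviving (envelope) indices are i = 2, i = 1, i = 0.
Intersections between consecutive envelope lines give the roots: for adjacent envelope indices i < j the intersection is x = (a_i − a_j) / (j − i). Reading off the sorted break points: {4, 7}.
Verification: at each break x_0, at least two indices attain the minimum of min_i(a_i + i · x_0).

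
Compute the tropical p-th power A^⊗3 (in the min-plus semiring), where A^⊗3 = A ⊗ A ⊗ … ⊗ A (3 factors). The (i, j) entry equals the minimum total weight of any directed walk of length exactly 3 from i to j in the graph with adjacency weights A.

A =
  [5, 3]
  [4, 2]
A^⊗3 =
  [9, 7]
  [8, 6]

Each entry (A^⊗3)_ij equals the minimum over all length-3 walks i = v_0 → v_1 → … → v_3 = j of Σ_t A[v_t][v_{t+1}]. For example, for (i, j) = (0, 1) we minimise over 4 possible intermediate vertex sequences; the minimum is 7, attained along the walk 0 → 1 → 1 → 1.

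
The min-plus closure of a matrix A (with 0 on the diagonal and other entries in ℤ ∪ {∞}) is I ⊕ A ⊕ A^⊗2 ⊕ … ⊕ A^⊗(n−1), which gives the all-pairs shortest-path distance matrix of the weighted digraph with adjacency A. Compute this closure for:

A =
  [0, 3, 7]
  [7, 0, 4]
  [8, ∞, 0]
Closure =
  [0, 3, 7]
  [7, 0, 4]
  [8, 11, 0]

This is the Floyd-Warshall all-pairs shortest-path computation. For each intermediate vertex k = 0, 1, …, 2, update dist[i][j] ← min(dist[i][j], dist[i][k] + dist[k][j]). The final matrix gives, for each (i, j), the minimum total weight of any directed path from i to j (possibly empty when i = j).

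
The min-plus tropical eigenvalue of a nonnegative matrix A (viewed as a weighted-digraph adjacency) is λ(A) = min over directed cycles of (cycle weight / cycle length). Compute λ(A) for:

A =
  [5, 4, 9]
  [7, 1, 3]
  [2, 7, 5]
λ(A) = 1

Enumerate directed cycles and compute their means (weight / length). Sample:
  cycle 0 → 0: weight = 5, length = 1, mean = 5/1 ≈ 5.000
  cycle 1 → 1: weight = 1, length = 1, mean = 1/1 ≈ 1.000
  cycle 2 → 2: weight = 5, length = 1, mean = 5/1 ≈ 5.000
  cycle 0 → 1 → 0: weight = 11, length = 2, mean = 11/2 ≈ 5.500
  cycle 0 → 2 → 0: weight = 11, length = 2, mean = 11/2 ≈ 5.500
  cycle 1 → 0 → 1: weight = 11, length = 2, mean = 11/2 ≈ 5.500
Minimum mean = 1.000, attained e.g. along the cycle 1 → 1 with weight 1 and length 1. So λ(A) = 1/1 = 1.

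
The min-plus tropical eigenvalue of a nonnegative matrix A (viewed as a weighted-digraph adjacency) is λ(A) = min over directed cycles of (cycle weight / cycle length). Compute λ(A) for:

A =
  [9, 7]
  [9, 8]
λ(A) = 8

Enumerate directed cycles and compute their means (weight / length). Sample:
  cycle 0 → 0: weight = 9, length = 1, mean = 9/1 ≈ 9.000
  cycle 1 → 1: weight = 8, length = 1, mean = 8/1 ≈ 8.000
  cycle 0 → 1 → 0: weight = 16, length = 2, mean = 16/2 ≈ 8.000
  cycle 1 → 0 → 1: weight = 16, length = 2, mean = 16/2 ≈ 8.000
Minimum mean = 8.000, attained e.g. along the cycle 1 → 1 with weight 8 and length 1. So λ(A) = 8/1 = 8.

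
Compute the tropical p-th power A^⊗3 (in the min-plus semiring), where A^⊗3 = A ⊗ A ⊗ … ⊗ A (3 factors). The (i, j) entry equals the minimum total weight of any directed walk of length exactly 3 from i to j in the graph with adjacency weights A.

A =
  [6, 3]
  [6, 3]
A^⊗3 =
  [12, 9]
  [12, 9]

Each entry (A^⊗3)_ij equals the minimum over all length-3 walks i = v_0 → v_1 → … → v_3 = j of Σ_t A[v_t][v_{t+1}]. For example, for (i, j) = (0, 1) we minimise over 4 possible intermediate vertex sequences; the minimum is 9, attained along the walk 0 → 1 → 1 → 1.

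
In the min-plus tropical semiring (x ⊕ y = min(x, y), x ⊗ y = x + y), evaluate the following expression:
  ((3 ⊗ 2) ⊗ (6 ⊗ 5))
((3 ⊗ 2) ⊗ (6 ⊗ 5)) = 16

Expand innermost to outermost. Recall ⊕ takes the minimum of its arguments and ⊗ takes their sum. Working out the expression ((3 ⊗ 2) ⊗ (6 ⊗ 5)) gives 16.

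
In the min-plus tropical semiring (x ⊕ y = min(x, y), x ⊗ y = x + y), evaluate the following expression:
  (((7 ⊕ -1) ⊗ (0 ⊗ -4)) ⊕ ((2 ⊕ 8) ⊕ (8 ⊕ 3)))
(((7 ⊕ -1) ⊗ (0 ⊗ -4)) ⊕ ((2 ⊕ 8) ⊕ (8 ⊕ 3))) = -5

Expand innermost to outermost. Recall ⊕ takes the minimum of its arguments and ⊗ takes their sum. Working out the expression (((7 ⊕ -1) ⊗ (0 ⊗ -4)) ⊕ ((2 ⊕ 8) ⊕ (8 ⊕ 3))) gives -5.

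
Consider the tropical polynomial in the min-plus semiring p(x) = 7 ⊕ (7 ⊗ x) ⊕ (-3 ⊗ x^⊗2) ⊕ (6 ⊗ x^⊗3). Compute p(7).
p(7) = 7

A tropical monomial a ⊗ x^⊗i evaluates to a + i · x. Evaluating each term at x = 7:
  Term 0 contributes 7 + 0 · 7 = 7
  Term 1 contributes 7 + 1 · 7 = 14
  Term 2 contributes -3 + 2 · 7 = 11
  Term 3 contributes 6 + 3 · 7 = 27
p(7) = ⊕ of these = min[7, 14, 11, 27] = 7.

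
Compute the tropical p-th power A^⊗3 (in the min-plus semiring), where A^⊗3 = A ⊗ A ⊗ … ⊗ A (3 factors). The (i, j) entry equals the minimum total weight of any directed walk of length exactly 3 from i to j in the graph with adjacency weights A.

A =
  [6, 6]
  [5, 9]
A^⊗3 =
  [17, 17]
  [16, 17]

Each entry (A^⊗3)_ij equals the minimum over all length-3 walks i = v_0 → v_1 → … → v_3 = j of Σ_t A[v_t][v_{t+1}]. For example, for (i, j) = (0, 1) we minimise over 4 possible intermediate vertex sequences; the minimum is 17, attained along the walk 0 → 1 → 0 → 1.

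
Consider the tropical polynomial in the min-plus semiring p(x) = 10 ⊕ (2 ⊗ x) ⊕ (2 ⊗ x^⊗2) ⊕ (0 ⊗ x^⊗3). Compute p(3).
p(3) = 5

A tropical monomial a ⊗ x^⊗i evaluates to a + i · x. Evaluating each term at x = 3:
  Term 0 contributes 10 + 0 · 3 = 10
  Term 1 contributes 2 + 1 · 3 = 5
  Term 2 contributes 2 + 2 · 3 = 8
  Term 3 contributes 0 + 3 · 3 = 9
p(3) = ⊕ of these = min[10, 5, 8, 9] = 5.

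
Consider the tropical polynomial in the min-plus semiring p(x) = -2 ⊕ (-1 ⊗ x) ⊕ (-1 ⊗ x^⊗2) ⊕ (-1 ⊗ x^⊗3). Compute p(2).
p(2) = -2

A tropical monomial a ⊗ x^⊗i evaluates to a + i · x. Evaluating each term at x = 2:
  Term 0 contributes -2 + 0 · 2 = -2
  Term 1 contributes -1 + 1 · 2 = 1
  Term 2 contributes -1 + 2 · 2 = 3
  Term 3 contributes -1 + 3 · 2 = 5
p(2) = ⊕ of these = min[-2, 1, 3, 5] = -2.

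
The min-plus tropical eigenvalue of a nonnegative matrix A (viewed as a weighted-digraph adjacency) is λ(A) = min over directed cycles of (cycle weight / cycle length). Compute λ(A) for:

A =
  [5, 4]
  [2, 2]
λ(A) = 2

Enumerate directed cycles and compute their means (weight / length). Sample:
  cycle 0 → 0: weight = 5, length = 1, mean = 5/1 ≈ 5.000
  cycle 1 → 1: weight = 2, length = 1, mean = 2/1 ≈ 2.000
  cycle 0 → 1 → 0: weight = 6, length = 2, mean = 6/2 ≈ 3.000
  cycle 1 → 0 → 1: weight = 6, length = 2, mean = 6/2 ≈ 3.000
Minimum mean = 2.000, attained e.g. along the cycle 1 → 1 with weight 2 and length 1. So λ(A) = 2/1 = 2.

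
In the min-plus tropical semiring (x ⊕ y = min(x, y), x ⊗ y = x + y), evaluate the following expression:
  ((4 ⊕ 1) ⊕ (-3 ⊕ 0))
((4 ⊕ 1) ⊕ (-3 ⊕ 0)) = -3

Expand innermost to outermost. Recall ⊕ takes the minimum of its arguments and ⊗ takes their sum. Working out the expression ((4 ⊕ 1) ⊕ (-3 ⊕ 0)) gives -3.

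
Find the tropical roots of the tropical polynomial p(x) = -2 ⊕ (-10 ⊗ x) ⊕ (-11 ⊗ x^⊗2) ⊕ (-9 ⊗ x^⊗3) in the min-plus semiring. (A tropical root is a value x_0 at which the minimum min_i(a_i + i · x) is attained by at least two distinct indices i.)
Roots: {-2, 1, 8}

Each tropical root is a break point of the lower envelope of the lines y = a_i + i · x (there are 4 lines, with slopes 0, 1, ..., 3). Only the lines that attain the minimum somewhere contribute to roots; other lines are dominated. Here the surviving (envelope) indices are i = 3, i = 2, i = 1, i = 0.
Intersections between consecutive envelope lines give the roots: for adjacent envelope indices i < j the intersection is x = (a_i − a_j) / (j − i). Reading off the sorted break points: {-2, 1, 8}.
Verification: at each break x_0, at least two indices attain the minimum of min_i(a_i + i · x_0).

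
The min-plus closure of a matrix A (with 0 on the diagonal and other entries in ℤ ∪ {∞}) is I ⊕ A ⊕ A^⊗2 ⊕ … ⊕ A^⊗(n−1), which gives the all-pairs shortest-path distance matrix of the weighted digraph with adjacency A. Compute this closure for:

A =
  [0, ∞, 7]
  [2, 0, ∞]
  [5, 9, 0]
Closure =
  [0, 16, 7]
  [2, 0, 9]
  [5, 9, 0]

This is the Floyd-Warshall all-pairs shortest-path computation. For each intermediate vertex k = 0, 1, …, 2, update dist[i][j] ← min(dist[i][j], dist[i][k] + dist[k][j]). The final matrix gives, for each (i, j), the minimum total weight of any directed path from i to j (possibly empty when i = j).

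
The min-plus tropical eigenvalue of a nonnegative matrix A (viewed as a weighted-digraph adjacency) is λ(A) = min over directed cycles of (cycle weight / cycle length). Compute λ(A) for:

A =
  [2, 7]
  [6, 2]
λ(A) = 2

Enumerate directed cycles and compute their means (weight / length). Sample:
  cycle 0 → 0: weight = 2, length = 1, mean = 2/1 ≈ 2.000
  cycle 1 → 1: weight = 2, length = 1, mean = 2/1 ≈ 2.000
  cycle 0 → 1 → 0: weight = 13, length = 2, mean = 13/2 ≈ 6.500
  cycle 1 → 0 → 1: weight = 13, length = 2, mean = 13/2 ≈ 6.500
Minimum mean = 2.000, attained e.g. along the cycle 0 → 0 with weight 2 and length 1. So λ(A) = 2/1 = 2.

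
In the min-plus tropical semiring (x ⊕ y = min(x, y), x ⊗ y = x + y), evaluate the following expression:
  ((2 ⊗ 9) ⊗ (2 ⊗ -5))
((2 ⊗ 9) ⊗ (2 ⊗ -5)) = 8

Expand innermost to outermost. Recall ⊕ takes the minimum of its arguments and ⊗ takes their sum. Working out the expression ((2 ⊗ 9) ⊗ (2 ⊗ -5)) gives 8.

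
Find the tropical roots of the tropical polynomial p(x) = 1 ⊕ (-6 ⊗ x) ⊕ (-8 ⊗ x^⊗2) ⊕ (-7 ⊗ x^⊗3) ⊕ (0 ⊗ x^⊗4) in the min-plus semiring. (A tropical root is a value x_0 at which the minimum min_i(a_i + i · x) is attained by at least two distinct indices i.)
Roots: {-7, -1, 2, 7}

Each tropical root is a break point of the lower envelope of the lines y = a_i + i · x (there are 5 lines, with slopes 0, 1, ..., 4). Only the lines that attain the minimum somewhere contribute to roots; other lines are dominated. Here the surviving (envelope) indices are i = 4, i = 3, i = 2, i = 1, i = 0.
Intersections between consecutive envelope lines give the roots: for adjacent envelope indices i < j the intersection is x = (a_i − a_j) / (j − i). Reading off the sorted break points: {-7, -1, 2, 7}.
Verification: at each break x_0, at least two indices attain the minimum of min_i(a_i + i · x_0).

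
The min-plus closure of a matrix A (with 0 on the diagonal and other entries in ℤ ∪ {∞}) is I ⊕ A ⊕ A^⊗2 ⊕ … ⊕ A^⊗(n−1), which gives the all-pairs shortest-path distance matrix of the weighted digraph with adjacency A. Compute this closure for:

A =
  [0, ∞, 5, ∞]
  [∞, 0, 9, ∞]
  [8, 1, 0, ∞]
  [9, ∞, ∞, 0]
Closure =
  [0, 6, 5, ∞]
  [17, 0, 9, ∞]
  [8, 1, 0, ∞]
  [9, 15, 14, 0]

This is the Floyd-Warshall all-pairs shortest-path computation. For each intermediate vertex k = 0, 1, …, 3, update dist[i][j] ← min(dist[i][j], dist[i][k] + dist[k][j]). The final matrix gives, for each (i, j), the minimum total weight of any directed path from i to j (possibly empty when i = j).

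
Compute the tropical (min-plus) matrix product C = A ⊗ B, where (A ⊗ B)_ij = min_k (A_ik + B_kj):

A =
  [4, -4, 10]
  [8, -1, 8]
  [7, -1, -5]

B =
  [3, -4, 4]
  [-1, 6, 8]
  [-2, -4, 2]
A ⊗ B =
  [-5, 0, 4]
  [-2, 4, 7]
  [-7, -9, -3]

Apply the min-plus product entry-by-entry:
  C[0][0] = min over k of (A[0][0] + B[0][0] = 4 + 3 = 7, A[0][1] + B[1][0] = -4 + -1 = -5, A[0][2] + B[2][0] = 10 + -2 = 8) = -5 (attained at k = 1)
  C[0][1] = min over k of (A[0][0] + B[0][1] = 4 + -4 = 0, A[0][1] + B[1][1] = -4 + 6 = 2, A[0][2] + B[2][1] = 10 + -4 = 6) = 0 (attained at k = 0)
  C[0][2] = min over k of (A[0][0] + B[0][2] = 4 + 4 = 8, A[0][1] + B[1][2] = -4 + 8 = 4, A[0][2] + B[2][2] = 10 + 2 = 12) = 4 (attained at k = 1)
  C[1][0] = min over k of (A[1][0] + B[0][0] = 8 + 3 = 11, A[1][1] + B[1][0] = -1 + -1 = -2, A[1][2] + B[2][0] = 8 + -2 = 6) = -2 (attained at k = 1)
  C[1][1] = min over k of (A[1][0] + B[0][1] = 8 + -4 = 4, A[1][1] + B[1][1] = -1 + 6 = 5, A[1][2] + B[2][1] = 8 + -4 = 4) = 4 (attained at k = 0)
  C[1][2] = min over k of (A[1][0] + B[0][2] = 8 + 4 = 12, A[1][1] + B[1][2] = -1 + 8 = 7, A[1][2] + B[2][2] = 8 + 2 = 10) = 7 (attained at k = 1)
  C[2][0] = min over k of (A[2][0] + B[0][0] = 7 + 3 = 10, A[2][1] + B[1][0] = -1 + -1 = -2, A[2][2] + B[2][0] = -5 + -2 = -7) = -7 (attained at k = 2)
  C[2][1] = min over k of (A[2][0] + B[0][1] = 7 + -4 = 3, A[2][1] + B[1][1] = -1 + 6 = 5, A[2][2] + B[2][1] = -5 + -4 = -9) = -9 (attained at k = 2)
  C[2][2] = min over k of (A[2][0] + B[0][2] = 7 + 4 = 11, A[2][1] + B[1][2] = -1 + 8 = 7, A[2][2] + B[2][2] = -5 + 2 = -3) = -3 (attained at k = 2)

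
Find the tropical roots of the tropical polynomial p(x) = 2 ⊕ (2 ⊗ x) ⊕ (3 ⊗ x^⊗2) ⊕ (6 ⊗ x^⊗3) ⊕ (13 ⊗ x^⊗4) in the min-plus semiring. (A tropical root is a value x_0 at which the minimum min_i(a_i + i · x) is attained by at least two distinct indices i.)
Roots: {-7, -3, -1, 0}

Each tropical root is a break point of the lower envelope of the lines y = a_i + i · x (there are 5 lines, with slopes 0, 1, ..., 4). Only the lines that attain the minimum somewhere contribute to roots; other lines are dominated. Here the surviving (envelope) indices are i = 4, i = 3, i = 2, i = 1, i = 0.
Intersections between consecutive envelope lines give the roots: for adjacent envelope indices i < j the intersection is x = (a_i − a_j) / (j − i). Reading off the sorted break points: {-7, -3, -1, 0}.
Verification: at each break x_0, at least two indices attain the minimum of min_i(a_i + i · x_0).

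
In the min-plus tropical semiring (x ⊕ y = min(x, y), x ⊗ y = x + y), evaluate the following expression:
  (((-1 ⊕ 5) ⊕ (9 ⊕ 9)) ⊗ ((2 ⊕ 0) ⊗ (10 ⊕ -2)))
(((-1 ⊕ 5) ⊕ (9 ⊕ 9)) ⊗ ((2 ⊕ 0) ⊗ (10 ⊕ -2))) = -3

Expand innermost to outermost. Recall ⊕ takes the minimum of its arguments and ⊗ takes their sum. Working out the expression (((-1 ⊕ 5) ⊕ (9 ⊕ 9)) ⊗ ((2 ⊕ 0) ⊗ (10 ⊕ -2))) gives -3.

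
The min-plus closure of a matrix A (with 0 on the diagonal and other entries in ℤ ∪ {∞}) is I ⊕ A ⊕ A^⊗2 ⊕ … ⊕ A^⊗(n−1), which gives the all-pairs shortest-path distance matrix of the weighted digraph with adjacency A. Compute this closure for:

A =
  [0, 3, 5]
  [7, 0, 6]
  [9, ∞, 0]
Closure =
  [0, 3, 5]
  [7, 0, 6]
  [9, 12, 0]

This is the Floyd-Warshall all-pairs shortest-path computation. For each intermediate vertex k = 0, 1, …, 2, update dist[i][j] ← min(dist[i][j], dist[i][k] + dist[k][j]). The final matrix gives, for each (i, j), the minimum total weight of any directed path from i to j (possibly empty when i = j).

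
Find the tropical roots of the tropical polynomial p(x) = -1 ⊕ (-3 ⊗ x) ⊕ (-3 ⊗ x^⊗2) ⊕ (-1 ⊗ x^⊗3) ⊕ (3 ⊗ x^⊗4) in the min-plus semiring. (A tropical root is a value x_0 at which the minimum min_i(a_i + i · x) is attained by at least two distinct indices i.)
Roots: {-4, -2, 0, 2}

Each tropical root is a break point of the lower envelope of the lines y = a_i + i · x (there are 5 lines, with slopes 0, 1, ..., 4). Only the lines that attain the minimum somewhere contribute to roots; other lines are dominated. Here the surviving (envelope) indices are i = 4, i = 3, i = 2, i = 1, i = 0.
Intersections between consecutive envelope lines give the roots: for adjacent envelope indices i < j the intersection is x = (a_i − a_j) / (j − i). Reading off the sorted break points: {-4, -2, 0, 2}.
Verification: at each break x_0, at least two indices attain the minimum of min_i(a_i + i · x_0).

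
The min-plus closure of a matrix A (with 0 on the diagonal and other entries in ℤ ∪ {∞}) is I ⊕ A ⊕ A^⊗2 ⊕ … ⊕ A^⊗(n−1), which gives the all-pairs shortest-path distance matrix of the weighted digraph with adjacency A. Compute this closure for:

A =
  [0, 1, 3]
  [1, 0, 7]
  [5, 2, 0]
Closure =
  [0, 1, 3]
  [1, 0, 4]
  [3, 2, 0]

This is the Floyd-Warshall all-pairs shortest-path computation. For each intermediate vertex k = 0, 1, …, 2, update dist[i][j] ← min(dist[i][j], dist[i][k] + dist[k][j]). The final matrix gives, for each (i, j), the minimum total weight of any directed path from i to j (possibly empty when i = j).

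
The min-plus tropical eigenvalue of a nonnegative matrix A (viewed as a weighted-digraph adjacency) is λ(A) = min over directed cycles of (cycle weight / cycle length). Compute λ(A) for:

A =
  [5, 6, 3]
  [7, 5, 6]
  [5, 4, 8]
λ(A) = 4

Enumerate directed cycles and compute their means (weight / length). Sample:
  cycle 0 → 0: weight = 5, length = 1, mean = 5/1 ≈ 5.000
  cycle 1 → 1: weight = 5, length = 1, mean = 5/1 ≈ 5.000
  cycle 2 → 2: weight = 8, length = 1, mean = 8/1 ≈ 8.000
  cycle 0 → 1 → 0: weight = 13, length = 2, mean = 13/2 ≈ 6.500
  cycle 0 → 2 → 0: weight = 8, length = 2, mean = 8/2 ≈ 4.000
  cycle 1 → 0 → 1: weight = 13, length = 2, mean = 13/2 ≈ 6.500
Minimum mean = 4.000, attained e.g. along the cycle 0 → 2 → 0 with weight 8 and length 2. So λ(A) = 8/2 = 4.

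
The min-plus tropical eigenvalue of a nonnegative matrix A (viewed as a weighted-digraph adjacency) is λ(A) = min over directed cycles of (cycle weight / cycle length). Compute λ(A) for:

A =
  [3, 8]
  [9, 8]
λ(A) = 3

Enumerate directed cycles and compute their means (weight / length). Sample:
  cycle 0 → 0: weight = 3, length = 1, mean = 3/1 ≈ 3.000
  cycle 1 → 1: weight = 8, length = 1, mean = 8/1 ≈ 8.000
  cycle 0 → 1 → 0: weight = 17, length = 2, mean = 17/2 ≈ 8.500
  cycle 1 → 0 → 1: weight = 17, length = 2, mean = 17/2 ≈ 8.500
Minimum mean = 3.000, attained e.g. along the cycle 0 → 0 with weight 3 and length 1. So λ(A) = 3/1 = 3.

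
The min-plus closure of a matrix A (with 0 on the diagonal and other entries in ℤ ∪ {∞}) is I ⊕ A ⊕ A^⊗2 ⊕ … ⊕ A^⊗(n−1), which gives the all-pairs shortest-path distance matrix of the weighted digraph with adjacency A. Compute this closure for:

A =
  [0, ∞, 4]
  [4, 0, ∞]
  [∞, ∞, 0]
Closure =
  [0, ∞, 4]
  [4, 0, 8]
  [∞, ∞, 0]

This is the Floyd-Warshall all-pairs shortest-path computation. For each intermediate vertex k = 0, 1, …, 2, update dist[i][j] ← min(dist[i][j], dist[i][k] + dist[k][j]). The final matrix gives, for each (i, j), the minimum total weight of any directed path from i to j (possibly empty when i = j).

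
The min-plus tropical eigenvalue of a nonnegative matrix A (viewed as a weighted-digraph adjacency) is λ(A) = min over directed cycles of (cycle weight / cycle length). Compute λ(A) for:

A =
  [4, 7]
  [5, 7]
λ(A) = 4

Enumerate directed cycles and compute their means (weight / length). Sample:
  cycle 0 → 0: weight = 4, length = 1, mean = 4/1 ≈ 4.000
  cycle 1 → 1: weight = 7, length = 1, mean = 7/1 ≈ 7.000
  cycle 0 → 1 → 0: weight = 12, length = 2, mean = 12/2 ≈ 6.000
  cycle 1 → 0 → 1: weight = 12, length = 2, mean = 12/2 ≈ 6.000
Minimum mean = 4.000, attained e.g. along the cycle 0 → 0 with weight 4 and length 1. So λ(A) = 4/1 = 4.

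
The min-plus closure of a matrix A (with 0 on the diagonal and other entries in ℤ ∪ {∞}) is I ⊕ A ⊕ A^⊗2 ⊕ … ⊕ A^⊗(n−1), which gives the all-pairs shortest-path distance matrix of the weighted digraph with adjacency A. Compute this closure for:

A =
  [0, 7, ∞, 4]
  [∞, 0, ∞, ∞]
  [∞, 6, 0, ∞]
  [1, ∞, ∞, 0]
Closure =
  [0, 7, ∞, 4]
  [∞, 0, ∞, ∞]
  [∞, 6, 0, ∞]
  [1, 8, ∞, 0]

This is the Floyd-Warshall all-pairs shortest-path computation. For each intermediate vertex k = 0, 1, …, 3, update dist[i][j] ← min(dist[i][j], dist[i][k] + dist[k][j]). The final matrix gives, for each (i, j), the minimum total weight of any directed path from i to j (possibly empty when i = j).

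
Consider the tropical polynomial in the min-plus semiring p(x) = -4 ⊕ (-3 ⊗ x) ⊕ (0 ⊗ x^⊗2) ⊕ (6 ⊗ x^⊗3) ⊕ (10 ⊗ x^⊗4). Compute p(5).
p(5) = -4

A tropical monomial a ⊗ x^⊗i evaluates to a + i · x. Evaluating each term at x = 5:
  Term 0 contributes -4 + 0 · 5 = -4
  Term 1 contributes -3 + 1 · 5 = 2
  Term 2 contributes 0 + 2 · 5 = 10
  Term 3 contributes 6 + 3 · 5 = 21
  Term 4 contributes 10 + 4 · 5 = 30
p(5) = ⊕ of these = min[-4, 2, 10, 21, 30] = -4.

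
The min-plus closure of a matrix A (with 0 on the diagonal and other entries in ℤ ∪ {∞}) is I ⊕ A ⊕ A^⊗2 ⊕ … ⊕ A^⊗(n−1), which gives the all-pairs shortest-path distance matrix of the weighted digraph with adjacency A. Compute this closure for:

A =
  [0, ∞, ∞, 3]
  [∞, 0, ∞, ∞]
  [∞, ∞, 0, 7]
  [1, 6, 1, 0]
Closure =
  [0, 9, 4, 3]
  [∞, 0, ∞, ∞]
  [8, 13, 0, 7]
  [1, 6, 1, 0]

This is the Floyd-Warshall all-pairs shortest-path computation. For each intermediate vertex k = 0, 1, …, 3, update dist[i][j] ← min(dist[i][j], dist[i][k] + dist[k][j]). The final matrix gives, for each (i, j), the minimum total weight of any directed path from i to j (possibly empty when i = j).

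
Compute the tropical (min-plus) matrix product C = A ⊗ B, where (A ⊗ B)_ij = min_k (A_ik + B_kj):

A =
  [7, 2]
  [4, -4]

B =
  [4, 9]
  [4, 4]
A ⊗ B =
  [6, 6]
  [0, 0]

Apply the min-plus product entry-by-entry:
  C[0][0] = min over k of (A[0][0] + B[0][0] = 7 + 4 = 11, A[0][1] + B[1][0] = 2 + 4 = 6) = 6 (attained at k = 1)
  C[0][1] = min over k of (A[0][0] + B[0][1] = 7 + 9 = 16, A[0][1] + B[1][1] = 2 + 4 = 6) = 6 (attained at k = 1)
  C[1][0] = min over k of (A[1][0] + B[0][0] = 4 + 4 = 8, A[1][1] + B[1][0] = -4 + 4 = 0) = 0 (attained at k = 1)
  C[1][1] = min over k of (A[1][0] + B[0][1] = 4 + 9 = 13, A[1][1] + B[1][1] = -4 + 4 = 0) = 0 (attained at k = 1)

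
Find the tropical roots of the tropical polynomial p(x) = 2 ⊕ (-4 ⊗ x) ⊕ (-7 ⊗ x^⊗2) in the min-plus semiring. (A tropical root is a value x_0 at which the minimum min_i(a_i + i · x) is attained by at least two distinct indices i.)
Roots: {3, 6}

Each tropical root is a break point of the lower envelope of the lines y = a_i + i · x (there are 3 lines, with slopes 0, 1, ..., 2). Only the lines that attain the minimum somewhere contribute to roots; other lines are dominated. Here the surviving (envelope) indices are i = 2, i = 1, i = 0.
Intersections between consecutive envelope lines give the roots: for adjacent envelope indices i < j the intersection is x = (a_i − a_j) / (j − i). Reading off the sorted break points: {3, 6}.
Verification: at each break x_0, at least two indices attain the minimum of min_i(a_i + i · x_0).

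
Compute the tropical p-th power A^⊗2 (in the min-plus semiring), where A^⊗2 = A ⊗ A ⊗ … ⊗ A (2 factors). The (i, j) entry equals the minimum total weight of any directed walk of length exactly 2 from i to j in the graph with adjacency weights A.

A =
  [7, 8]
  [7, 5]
A^⊗2 =
  [14, 13]
  [12, 10]

Each entry (A^⊗2)_ij equals the minimum over all length-2 walks i = v_0 → v_1 → … → v_2 = j of Σ_t A[v_t][v_{t+1}]. For example, for (i, j) = (0, 1) we minimise over 2 possible intermediate vertex sequences; the minimum is 13, attained along the walk 0 → 1 → 1.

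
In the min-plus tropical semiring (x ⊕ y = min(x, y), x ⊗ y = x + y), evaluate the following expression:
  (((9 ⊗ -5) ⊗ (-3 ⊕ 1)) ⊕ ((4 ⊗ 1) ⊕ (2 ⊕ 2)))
(((9 ⊗ -5) ⊗ (-3 ⊕ 1)) ⊕ ((4 ⊗ 1) ⊕ (2 ⊕ 2))) = 1

Expand innermost to outermost. Recall ⊕ takes the minimum of its arguments and ⊗ takes their sum. Working out the expression (((9 ⊗ -5) ⊗ (-3 ⊕ 1)) ⊕ ((4 ⊗ 1) ⊕ (2 ⊕ 2))) gives 1.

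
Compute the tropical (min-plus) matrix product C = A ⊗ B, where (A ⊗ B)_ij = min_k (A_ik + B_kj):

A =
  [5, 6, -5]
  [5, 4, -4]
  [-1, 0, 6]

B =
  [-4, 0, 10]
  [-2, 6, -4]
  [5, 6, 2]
A ⊗ B =
  [0, 1, -3]
  [1, 2, -2]
  [-5, -1, -4]

Apply the min-plus product entry-by-entry:
  C[0][0] = min over k of (A[0][0] + B[0][0] = 5 + -4 = 1, A[0][1] + B[1][0] = 6 + -2 = 4, A[0][2] + B[2][0] = -5 + 5 = 0) = 0 (attained at k = 2)
  C[0][1] = min over k of (A[0][0] + B[0][1] = 5 + 0 = 5, A[0][1] + B[1][1] = 6 + 6 = 12, A[0][2] + B[2][1] = -5 + 6 = 1) = 1 (attained at k = 2)
  C[0][2] = min over k of (A[0][0] + B[0][2] = 5 + 10 = 15, A[0][1] + B[1][2] = 6 + -4 = 2, A[0][2] + B[2][2] = -5 + 2 = -3) = -3 (attained at k = 2)
  C[1][0] = min over k of (A[1][0] + B[0][0] = 5 + -4 = 1, A[1][1] + B[1][0] = 4 + -2 = 2, A[1][2] + B[2][0] = -4 + 5 = 1) = 1 (attained at k = 0)
  C[1][1] = min over k of (A[1][0] + B[0][1] = 5 + 0 = 5, A[1][1] + B[1][1] = 4 + 6 = 10, A[1][2] + B[2][1] = -4 + 6 = 2) = 2 (attained at k = 2)
  C[1][2] = min over k of (A[1][0] + B[0][2] = 5 + 10 = 15, A[1][1] + B[1][2] = 4 + -4 = 0, A[1][2] + B[2][2] = -4 + 2 = -2) = -2 (attained at k = 2)
  C[2][0] = min over k of (A[2][0] + B[0][0] = -1 + -4 = -5, A[2][1] + B[1][0] = 0 + -2 = -2, A[2][2] + B[2][0] = 6 + 5 = 11) = -5 (attained at k = 0)
  C[2][1] = min over k of (A[2][0] + B[0][1] = -1 + 0 = -1, A[2][1] + B[1][1] = 0 + 6 = 6, A[2][2] + B[2][1] = 6 + 6 = 12) = -1 (attained at k = 0)
  C[2][2] = min over k of (A[2][0] + B[0][2] = -1 + 10 = 9, A[2][1] + B[1][2] = 0 + -4 = -4, A[2][2] + B[2][2] = 6 + 2 = 8) = -4 (attained at k = 1)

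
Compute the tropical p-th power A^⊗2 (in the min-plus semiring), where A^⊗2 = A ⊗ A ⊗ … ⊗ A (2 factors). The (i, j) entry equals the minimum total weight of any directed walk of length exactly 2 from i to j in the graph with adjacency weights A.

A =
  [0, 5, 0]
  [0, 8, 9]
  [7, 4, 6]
A^⊗2 =
  [0, 4, 0]
  [0, 5, 0]
  [4, 10, 7]

Each entry (A^⊗2)_ij equals the minimum over all length-2 walks i = v_0 → v_1 → … → v_2 = j of Σ_t A[v_t][v_{t+1}]. For example, for (i, j) = (0, 2) we minimise over 3 possible intermediate vertex sequences; the minimum is 0, attained along the walk 0 → 0 → 2.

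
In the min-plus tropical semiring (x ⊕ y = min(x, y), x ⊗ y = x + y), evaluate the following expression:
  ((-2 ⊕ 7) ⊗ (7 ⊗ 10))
((-2 ⊕ 7) ⊗ (7 ⊗ 10)) = 15

Expand innermost to outermost. Recall ⊕ takes the minimum of its arguments and ⊗ takes their sum. Working out the expression ((-2 ⊕ 7) ⊗ (7 ⊗ 10)) gives 15.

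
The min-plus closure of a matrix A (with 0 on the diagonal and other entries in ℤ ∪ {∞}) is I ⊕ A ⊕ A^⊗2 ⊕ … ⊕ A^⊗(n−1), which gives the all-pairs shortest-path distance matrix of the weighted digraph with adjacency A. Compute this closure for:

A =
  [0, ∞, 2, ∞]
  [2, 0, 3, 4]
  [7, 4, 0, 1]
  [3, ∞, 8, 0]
Closure =
  [0, 6, 2, 3]
  [2, 0, 3, 4]
  [4, 4, 0, 1]
  [3, 9, 5, 0]

This is the Floyd-Warshall all-pairs shortest-path computation. For each intermediate vertex k = 0, 1, …, 3, update dist[i][j] ← min(dist[i][j], dist[i][k] + dist[k][j]). The final matrix gives, for each (i, j), the minimum total weight of any directed path from i to j (possibly empty when i = j).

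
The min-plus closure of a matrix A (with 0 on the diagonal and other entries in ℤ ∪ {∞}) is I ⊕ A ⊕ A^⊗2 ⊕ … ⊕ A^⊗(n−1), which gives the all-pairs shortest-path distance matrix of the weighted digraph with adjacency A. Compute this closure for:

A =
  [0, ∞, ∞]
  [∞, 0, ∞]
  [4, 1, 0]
Closure =
  [0, ∞, ∞]
  [∞, 0, ∞]
  [4, 1, 0]

This is the Floyd-Warshall all-pairs shortest-path computation. For each intermediate vertex k = 0, 1, …, 2, update dist[i][j] ← min(dist[i][j], dist[i][k] + dist[k][j]). The final matrix gives, for each (i, j), the minimum total weight of any directed path from i to j (possibly empty when i = j).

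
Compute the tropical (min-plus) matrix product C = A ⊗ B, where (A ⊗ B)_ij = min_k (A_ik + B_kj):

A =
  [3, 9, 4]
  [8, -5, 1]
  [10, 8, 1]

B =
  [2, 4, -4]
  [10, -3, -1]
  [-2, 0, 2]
A ⊗ B =
  [2, 4, -1]
  [-1, -8, -6]
  [-1, 1, 3]

Apply the min-plus product entry-by-entry:
  C[0][0] = min over k of (A[0][0] + B[0][0] = 3 + 2 = 5, A[0][1] + B[1][0] = 9 + 10 = 19, A[0][2] + B[2][0] = 4 + -2 = 2) = 2 (attained at k = 2)
  C[0][1] = min over k of (A[0][0] + B[0][1] = 3 + 4 = 7, A[0][1] + B[1][1] = 9 + -3 = 6, A[0][2] + B[2][1] = 4 + 0 = 4) = 4 (attained at k = 2)
  C[0][2] = min over k of (A[0][0] + B[0][2] = 3 + -4 = -1, A[0][1] + B[1][2] = 9 + -1 = 8, A[0][2] + B[2][2] = 4 + 2 = 6) = -1 (attained at k = 0)
  C[1][0] = min over k of (A[1][0] + B[0][0] = 8 + 2 = 10, A[1][1] + B[1][0] = -5 + 10 = 5, A[1][2] + B[2][0] = 1 + -2 = -1) = -1 (attained at k = 2)
  C[1][1] = min over k of (A[1][0] + B[0][1] = 8 + 4 = 12, A[1][1] + B[1][1] = -5 + -3 = -8, A[1][2] + B[2][1] = 1 + 0 = 1) = -8 (attained at k = 1)
  C[1][2] = min over k of (A[1][0] + B[0][2] = 8 + -4 = 4, A[1][1] + B[1][2] = -5 + -1 = -6, A[1][2] + B[2][2] = 1 + 2 = 3) = -6 (attained at k = 1)
  C[2][0] = min over k of (A[2][0] + B[0][0] = 10 + 2 = 12, A[2][1] + B[1][0] = 8 + 10 = 18, A[2][2] + B[2][0] = 1 + -2 = -1) = -1 (attained at k = 2)
  C[2][1] = min over k of (A[2][0] + B[0][1] = 10 + 4 = 14, A[2][1] + B[1][1] = 8 + -3 = 5, A[2][2] + B[2][1] = 1 + 0 = 1) = 1 (attained at k = 2)
  C[2][2] = min over k of (A[2][0] + B[0][2] = 10 + -4 = 6, A[2][1] + B[1][2] = 8 + -1 = 7, A[2][2] + B[2][2] = 1 + 2 = 3) = 3 (attained at k = 2)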